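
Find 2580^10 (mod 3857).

2580^1 ≡ 2580 (mod 3857)
2580^2 ≡ 2580^2 = 6656400 ≡ 3075 (mod 3857)
2580^4 ≡ 3075^2 = 9455625 ≡ 2118 (mod 3857)
2580^8 ≡ 2118^2 = 4485924 ≡ 233 (mod 3857)
2580^10 = 2580^8 * 2580^2 ≡ 233 * 3075 (mod 3857).
233 * 3075 = 716475 ≡ 2930 (mod 3857).

2930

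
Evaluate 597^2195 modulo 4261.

By square-and-multiply:
2195 in binary is 100010010011, i.e. 2195 = 2048 + 128 + 16 + 2 + 1.
597^1 ≡ 597 (mod 4261)
597^2 ≡ 597^2 = 356409 ≡ 2746 (mod 4261)
597^4 ≡ 2746^2 = 7540516 ≡ 2807 (mod 4261)
597^8 ≡ 2807^2 = 7879249 ≡ 660 (mod 4261)
597^16 ≡ 660^2 = 435600 ≡ 978 (mod 4261)
597^32 ≡ 978^2 = 956484 ≡ 2020 (mod 4261)
597^64 ≡ 2020^2 = 4080400 ≡ 2623 (mod 4261)
597^128 ≡ 2623^2 = 6880129 ≡ 2875 (mod 4261)
597^256 ≡ 2875^2 = 8265625 ≡ 3546 (mod 4261)
597^512 ≡ 3546^2 = 12574116 ≡ 4166 (mod 4261)
597^1024 ≡ 4166^2 = 17355556 ≡ 503 (mod 4261)
597^2048 ≡ 503^2 = 253009 ≡ 1610 (mod 4261)
597^2195 = 597^2048 · 597^128 · 597^16 · 597^2 · 597^1 ≡ 1610 · 2875 · 978 · 2746 · 597 (mod 4261).
Accumulate the product:
1610 · 2875 = 4628750 ≡ 1304
1304 · 978 = 1275312 ≡ 1273
1273 · 2746 = 3495658 ≡ 1638
1638 · 597 = 977886 ≡ 2117

2117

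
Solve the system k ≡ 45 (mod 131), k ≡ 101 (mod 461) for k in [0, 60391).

131⁻¹ mod 461: 131×183 ≡ 1 (mod 461), so 131⁻¹ ≡ 183.
k = 45 + 131×((101 − 45)×183 mod 461) = 45 + 131×106 = 13931.
Check: 13931 mod 131 = 45, 13931 mod 461 = 101. ✓

13931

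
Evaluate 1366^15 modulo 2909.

Compute successive squares:
1366^1 ≡ 1366 (mod 2909)
1366^2 ≡ 1366^2 = 1865956 ≡ 1287 (mod 2909)
1366^4 ≡ 1287^2 = 1656369 ≡ 1148 (mod 2909)
1366^8 ≡ 1148^2 = 1317904 ≡ 127 (mod 2909)
1366^15 = 1366^8 × 1366^4 × 1366^2 × 1366^1 ≡ 127 × 1148 × 1287 × 1366 (mod 2909).
Accumulate the product:
127 × 1148 = 145796 ≡ 346
346 × 1287 = 445302 ≡ 225
225 × 1366 = 307350 ≡ 1905

1905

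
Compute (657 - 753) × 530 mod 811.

213

657 - 753 = -96 ≡ 715 (mod 811)
715 × 530 = 378950 ≡ 213 (mod 811)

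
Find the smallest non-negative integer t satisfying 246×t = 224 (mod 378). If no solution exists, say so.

gcd(246, 378) = 6, and 6 does not divide 224.
So the congruence has no solution.

no solution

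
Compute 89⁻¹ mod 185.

Run the extended Euclidean algorithm:
185 = 2×89 + 7
89 = 12×7 + 5
7 = 1×5 + 2
5 = 2×2 + 1
2 = 2×1 + 0
gcd(89, 185) = 1, so the inverse exists.
Bézout: 1 = −38×185 + 79×89.
So 89⁻¹ ≡ 79 (mod 185).

79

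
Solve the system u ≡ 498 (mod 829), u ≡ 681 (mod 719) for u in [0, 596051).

829⁻¹ mod 719: 829·268 ≡ 1 (mod 719), so 829⁻¹ ≡ 268.
u = 498 + 829·((681 − 498)·268 mod 719) = 498 + 829·152 = 126506.

126506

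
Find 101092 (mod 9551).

5582

101092 = 10·9551 + 5582, so 101092 ≡ 5582 (mod 9551).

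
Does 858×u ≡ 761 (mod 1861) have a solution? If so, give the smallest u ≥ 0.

gcd(858, 1861) = 1, so a unique solution mod 1861 exists.
858⁻¹ ≡ 154 (mod 1861).
u ≡ 154×761 ≡ 1812 (mod 1861).

1812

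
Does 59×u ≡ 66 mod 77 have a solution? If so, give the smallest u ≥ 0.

gcd(59, 77) = 1, so a unique solution mod 77 exists.
59⁻¹ ≡ 47 (mod 77).
u ≡ 47×66 ≡ 22 (mod 77).

22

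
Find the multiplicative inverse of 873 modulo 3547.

3031

3547 = 4×873 + 55
873 = 15×55 + 48
55 = 1×48 + 7
48 = 6×7 + 6
7 = 1×6 + 1
6 = 6×1 + 0
gcd(873, 3547) = 1, so the inverse exists.
Back-substitute for 1:
1 = 1×7 − 1×6
  = −1×48 + 7×7
  = 7×55 − 8×48
  = −8×873 + 127×55
  = 127×3547 − 516×873
So 873⁻¹ ≡ −516 ≡ 3031 (mod 3547).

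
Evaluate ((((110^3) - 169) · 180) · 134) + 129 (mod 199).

(110)^3 ≡ 88 (mod 199)
88 - 169 = -81 ≡ 118 (mod 199)
118 · 180 = 21240 ≡ 146 (mod 199)
146 · 134 = 19564 ≡ 62 (mod 199)
62 + 129 = 191

191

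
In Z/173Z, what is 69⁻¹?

Apply the Euclidean algorithm and back-substitute:
173 = 2·69 + 35
69 = 1·35 + 34
35 = 1·34 + 1
34 = 34·1 + 0
gcd(69, 173) = 1, so the inverse exists.
Back-substitute for 1:
1 = 1·35 − 1·34
  = −1·69 + 2·35
  = 2·173 − 5·69
So 69⁻¹ ≡ −5 ≡ 168 (mod 173).

168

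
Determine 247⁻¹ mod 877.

561

877 = 3×247 + 136
247 = 1×136 + 111
136 = 1×111 + 25
111 = 4×25 + 11
25 = 2×11 + 3
11 = 3×3 + 2
3 = 1×2 + 1
2 = 2×1 + 0
gcd(247, 877) = 1, so the inverse exists.
Bézout: 1 = 89×877 − 316×247.
So 247⁻¹ ≡ −316 ≡ 561 (mod 877).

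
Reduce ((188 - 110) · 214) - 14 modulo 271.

147

188 - 110 = 78
78 · 214 = 16692 ≡ 161 (mod 271)
161 - 14 = 147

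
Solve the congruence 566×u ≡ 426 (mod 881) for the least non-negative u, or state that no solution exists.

393

gcd(566, 881) = 1, so a unique solution mod 881 exists.
566⁻¹ ≡ 702 (mod 881).
u ≡ 702×426 ≡ 393 (mod 881).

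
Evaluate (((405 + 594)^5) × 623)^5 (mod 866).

755

405 + 594 = 999 ≡ 133 (mod 866)
(133)^5 ≡ 487 (mod 866)
487 × 623 = 303401 ≡ 301 (mod 866)
(301)^5 ≡ 755 (mod 866)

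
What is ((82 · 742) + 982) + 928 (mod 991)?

82 · 742 = 60844 ≡ 393 (mod 991)
393 + 982 = 1375 ≡ 384 (mod 991)
384 + 928 = 1312 ≡ 321 (mod 991)

321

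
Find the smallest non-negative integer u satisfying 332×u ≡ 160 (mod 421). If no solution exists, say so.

gcd(332, 421) = 1, so a unique solution mod 421 exists.
332⁻¹ ≡ 298 (mod 421).
u ≡ 298×160 ≡ 107 (mod 421).

107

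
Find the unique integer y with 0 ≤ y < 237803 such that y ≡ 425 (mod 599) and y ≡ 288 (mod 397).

78894

599⁻¹ mod 397: 599*57 ≡ 1 (mod 397), so 599⁻¹ ≡ 57.
y = 425 + 599*((288 − 425)*57 mod 397) = 425 + 599*131 = 78894.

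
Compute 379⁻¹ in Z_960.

499

960 = 2*379 + 202
379 = 1*202 + 177
202 = 1*177 + 25
177 = 7*25 + 2
25 = 12*2 + 1
2 = 2*1 + 0
gcd(379, 960) = 1, so the inverse exists.
Bézout: 1 = 182*960 − 461*379.
So 379⁻¹ ≡ −461 ≡ 499 (mod 960).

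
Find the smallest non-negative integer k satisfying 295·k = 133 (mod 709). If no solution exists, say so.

248

gcd(295, 709) = 1, so a unique solution mod 709 exists.
295⁻¹ ≡ 423 (mod 709).
k ≡ 423·133 ≡ 248 (mod 709).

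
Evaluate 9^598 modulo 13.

By square-and-multiply:
598 in binary is 1001010110, i.e. 598 = 512 + 64 + 16 + 4 + 2.
9^1 ≡ 9 (mod 13)
9^2 ≡ 9^2 = 81 ≡ 3 (mod 13)
9^4 ≡ 3^2 = 9 (mod 13)
9^8 ≡ 9^2 = 81 ≡ 3 (mod 13)
9^16 ≡ 3^2 = 9 (mod 13)
9^32 ≡ 9^2 = 81 ≡ 3 (mod 13)
9^64 ≡ 3^2 = 9 (mod 13)
9^128 ≡ 9^2 = 81 ≡ 3 (mod 13)
9^256 ≡ 3^2 = 9 (mod 13)
9^512 ≡ 9^2 = 81 ≡ 3 (mod 13)
9^598 = 9^512 · 9^64 · 9^16 · 9^4 · 9^2 ≡ 3 · 9 · 9 · 9 · 3 (mod 13).
Accumulate the product:
3 · 9 = 27 ≡ 1
1 · 9 = 9
9 · 9 = 81 ≡ 3
3 · 3 = 9

9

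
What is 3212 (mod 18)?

8

3212 = 178·18 + 8, so 3212 ≡ 8 (mod 18).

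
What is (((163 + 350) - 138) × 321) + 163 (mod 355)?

193

163 + 350 = 513 ≡ 158 (mod 355)
158 - 138 = 20
20 × 321 = 6420 ≡ 30 (mod 355)
30 + 163 = 193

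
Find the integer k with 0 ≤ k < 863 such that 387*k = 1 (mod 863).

223

Apply the Euclidean algorithm and back-substitute:
863 = 2·387 + 89
387 = 4·89 + 31
89 = 2·31 + 27
31 = 1·27 + 4
27 = 6·4 + 3
4 = 1·3 + 1
3 = 3·1 + 0
gcd(387, 863) = 1, so the inverse exists.
Back-substitute for 1:
1 = 1·4 − 1·3
  = −1·27 + 7·4
  = 7·31 − 8·27
  = −8·89 + 23·31
  = 23·387 − 100·89
  = −100·863 + 223·387
So 387⁻¹ ≡ 223 (mod 863).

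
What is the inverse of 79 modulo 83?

By the extended Euclidean algorithm:
83 = 1*79 + 4
79 = 19*4 + 3
4 = 1*3 + 1
3 = 3*1 + 0
gcd(79, 83) = 1, so the inverse exists.
Back-substitute for 1:
1 = 1*4 − 1*3
  = −1*79 + 20*4
  = 20*83 − 21*79
So 79⁻¹ ≡ −21 ≡ 62 (mod 83).

62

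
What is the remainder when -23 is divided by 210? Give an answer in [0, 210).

187

-23 = -1*210 + 187, so -23 ≡ 187 (mod 210).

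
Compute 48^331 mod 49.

48

By square-and-multiply:
48^1 ≡ 48 (mod 49)
48^2 ≡ 48^2 = 2304 ≡ 1 (mod 49)
48^4 ≡ 1^2 = 1 (mod 49)
48^8 ≡ 1^2 = 1 (mod 49)
48^16 ≡ 1^2 = 1 (mod 49)
48^32 ≡ 1^2 = 1 (mod 49)
48^64 ≡ 1^2 = 1 (mod 49)
48^128 ≡ 1^2 = 1 (mod 49)
48^256 ≡ 1^2 = 1 (mod 49)
48^331 = 48^256 * 48^64 * 48^8 * 48^2 * 48^1 ≡ 1 * 1 * 1 * 1 * 48 (mod 49).
Accumulate the product:
1 * 1 = 1
1 * 1 = 1
1 * 1 = 1
1 * 48 = 48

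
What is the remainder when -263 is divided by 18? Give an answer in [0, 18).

-263 = -15×18 + 7, so -263 ≡ 7 (mod 18).

7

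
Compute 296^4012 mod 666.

296^1 ≡ 296 (mod 666)
296^2 ≡ 296^2 = 87616 ≡ 370 (mod 666)
296^4 ≡ 370^2 = 136900 ≡ 370 (mod 666)
296^8 ≡ 370^2 = 136900 ≡ 370 (mod 666)
296^16 ≡ 370^2 = 136900 ≡ 370 (mod 666)
296^32 ≡ 370^2 = 136900 ≡ 370 (mod 666)
296^64 ≡ 370^2 = 136900 ≡ 370 (mod 666)
296^128 ≡ 370^2 = 136900 ≡ 370 (mod 666)
296^256 ≡ 370^2 = 136900 ≡ 370 (mod 666)
296^512 ≡ 370^2 = 136900 ≡ 370 (mod 666)
296^1024 ≡ 370^2 = 136900 ≡ 370 (mod 666)
296^2048 ≡ 370^2 = 136900 ≡ 370 (mod 666)
296^4012 = 296^2048 · 296^1024 · 296^512 · 296^256 · 296^128 · 296^32 · 296^8 · 296^4 ≡ 370 · 370 · 370 · 370 · 370 · 370 · 370 · 370 (mod 666).
Accumulate the product:
370 · 370 = 136900 ≡ 370
370 · 370 = 136900 ≡ 370
370 · 370 = 136900 ≡ 370
370 · 370 = 136900 ≡ 370
370 · 370 = 136900 ≡ 370
370 · 370 = 136900 ≡ 370
370 · 370 = 136900 ≡ 370

370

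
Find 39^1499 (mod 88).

Using repeated squaring:
1499 in binary is 10111011011, i.e. 1499 = 1024 + 256 + 128 + 64 + 16 + 8 + 2 + 1.
39^1 ≡ 39 (mod 88)
39^2 ≡ 39^2 = 1521 ≡ 25 (mod 88)
39^4 ≡ 25^2 = 625 ≡ 9 (mod 88)
39^8 ≡ 9^2 = 81 (mod 88)
39^16 ≡ 81^2 = 6561 ≡ 49 (mod 88)
39^32 ≡ 49^2 = 2401 ≡ 25 (mod 88)
39^64 ≡ 25^2 = 625 ≡ 9 (mod 88)
39^128 ≡ 9^2 = 81 (mod 88)
39^256 ≡ 81^2 = 6561 ≡ 49 (mod 88)
39^512 ≡ 49^2 = 2401 ≡ 25 (mod 88)
39^1024 ≡ 25^2 = 625 ≡ 9 (mod 88)
39^1499 = 39^1024 × 39^256 × 39^128 × 39^64 × 39^16 × 39^8 × 39^2 × 39^1 ≡ 9 × 49 × 81 × 9 × 49 × 81 × 25 × 39 (mod 88).
Accumulate the product:
9 × 49 = 441 ≡ 1
1 × 81 = 81
81 × 9 = 729 ≡ 25
25 × 49 = 1225 ≡ 81
81 × 81 = 6561 ≡ 49
49 × 25 = 1225 ≡ 81
81 × 39 = 3159 ≡ 79

79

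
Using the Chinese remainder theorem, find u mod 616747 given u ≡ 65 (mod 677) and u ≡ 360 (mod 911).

677⁻¹ mod 911: 677×510 ≡ 1 (mod 911), so 677⁻¹ ≡ 510.
u = 65 + 677×((360 − 65)×510 mod 911) = 65 + 677×135 = 91460.
Check: 91460 mod 677 = 65, 91460 mod 911 = 360. ✓

91460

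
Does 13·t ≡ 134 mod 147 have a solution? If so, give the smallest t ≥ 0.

gcd(13, 147) = 1, so a unique solution mod 147 exists.
13⁻¹ ≡ 34 (mod 147).
t ≡ 34·134 ≡ 146 (mod 147).

146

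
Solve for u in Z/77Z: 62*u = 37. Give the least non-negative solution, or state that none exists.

gcd(62, 77) = 1, so a unique solution mod 77 exists.
62⁻¹ ≡ 41 (mod 77).
u ≡ 41*37 ≡ 54 (mod 77).

54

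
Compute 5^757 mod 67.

757 in binary is 1011110101, i.e. 757 = 512 + 128 + 64 + 32 + 16 + 4 + 1.
5^1 ≡ 5 (mod 67)
5^2 ≡ 5^2 = 25 (mod 67)
5^4 ≡ 25^2 = 625 ≡ 22 (mod 67)
5^8 ≡ 22^2 = 484 ≡ 15 (mod 67)
5^16 ≡ 15^2 = 225 ≡ 24 (mod 67)
5^32 ≡ 24^2 = 576 ≡ 40 (mod 67)
5^64 ≡ 40^2 = 1600 ≡ 59 (mod 67)
5^128 ≡ 59^2 = 3481 ≡ 64 (mod 67)
5^256 ≡ 64^2 = 4096 ≡ 9 (mod 67)
5^512 ≡ 9^2 = 81 ≡ 14 (mod 67)
5^757 = 5^512 · 5^128 · 5^64 · 5^32 · 5^16 · 5^4 · 5^1 ≡ 14 · 64 · 59 · 40 · 24 · 22 · 5 (mod 67).
Accumulate the product:
14 · 64 = 896 ≡ 25
25 · 59 = 1475 ≡ 1
1 · 40 = 40
40 · 24 = 960 ≡ 22
22 · 22 = 484 ≡ 15
15 · 5 = 75 ≡ 8

8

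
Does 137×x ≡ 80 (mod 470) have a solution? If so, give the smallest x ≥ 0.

450

gcd(137, 470) = 1, so a unique solution mod 470 exists.
137⁻¹ ≡ 223 (mod 470).
x ≡ 223×80 ≡ 450 (mod 470).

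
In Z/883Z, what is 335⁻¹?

456

Apply the Euclidean algorithm and back-substitute:
883 = 2·335 + 213
335 = 1·213 + 122
213 = 1·122 + 91
122 = 1·91 + 31
91 = 2·31 + 29
31 = 1·29 + 2
29 = 14·2 + 1
2 = 2·1 + 0
gcd(335, 883) = 1, so the inverse exists.
Back-substitute for 1:
1 = 1·29 − 14·2
  = −14·31 + 15·29
  = 15·91 − 44·31
  = −44·122 + 59·91
  = 59·213 − 103·122
  = −103·335 + 162·213
  = 162·883 − 427·335
So 335⁻¹ ≡ −427 ≡ 456 (mod 883).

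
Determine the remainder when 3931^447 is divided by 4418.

By square-and-multiply:
447 in binary is 110111111, i.e. 447 = 256 + 128 + 32 + 16 + 8 + 4 + 2 + 1.
3931^1 ≡ 3931 (mod 4418)
3931^2 ≡ 3931^2 = 15452761 ≡ 3015 (mod 4418)
3931^4 ≡ 3015^2 = 9090225 ≡ 2399 (mod 4418)
3931^8 ≡ 2399^2 = 5755201 ≡ 2965 (mod 4418)
3931^16 ≡ 2965^2 = 8791225 ≡ 3823 (mod 4418)
3931^32 ≡ 3823^2 = 14615329 ≡ 585 (mod 4418)
3931^64 ≡ 585^2 = 342225 ≡ 2039 (mod 4418)
3931^128 ≡ 2039^2 = 4157521 ≡ 183 (mod 4418)
3931^256 ≡ 183^2 = 33489 ≡ 2563 (mod 4418)
3931^447 = 3931^256 * 3931^128 * 3931^32 * 3931^16 * 3931^8 * 3931^4 * 3931^2 * 3931^1 ≡ 2563 * 183 * 585 * 3823 * 2965 * 2399 * 3015 * 3931 (mod 4418).
Accumulate the product:
2563 * 183 = 469029 ≡ 721
721 * 585 = 421785 ≡ 2075
2075 * 3823 = 7932725 ≡ 2415
2415 * 2965 = 7160475 ≡ 3315
3315 * 2399 = 7952685 ≡ 285
285 * 3015 = 859275 ≡ 2183
2183 * 3931 = 8581373 ≡ 1617

1617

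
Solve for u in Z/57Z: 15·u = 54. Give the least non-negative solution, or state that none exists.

gcd(15, 57) = 3, and 3 | 54, so solutions exist.
Divide through by 3: 5·u = 18 (mod 19).
5⁻¹ ≡ 4 (mod 19).
u ≡ 4·18 ≡ 15 (mod 19).
The smallest non-negative solution is u = 15.

15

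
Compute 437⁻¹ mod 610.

By the extended Euclidean algorithm:
610 = 1·437 + 173
437 = 2·173 + 91
173 = 1·91 + 82
91 = 1·82 + 9
82 = 9·9 + 1
9 = 9·1 + 0
gcd(437, 610) = 1, so the inverse exists.
Back-substitute for 1:
1 = 1·82 − 9·9
  = −9·91 + 10·82
  = 10·173 − 19·91
  = −19·437 + 48·173
  = 48·610 − 67·437
So 437⁻¹ ≡ −67 ≡ 543 (mod 610).

543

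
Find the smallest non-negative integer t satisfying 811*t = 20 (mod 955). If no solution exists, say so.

610

gcd(811, 955) = 1, so a unique solution mod 955 exists.
811⁻¹ ≡ 126 (mod 955).
t ≡ 126*20 ≡ 610 (mod 955).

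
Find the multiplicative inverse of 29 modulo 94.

13

Apply the Euclidean algorithm and back-substitute:
94 = 3·29 + 7
29 = 4·7 + 1
7 = 7·1 + 0
gcd(29, 94) = 1, so the inverse exists.
Back-substitute for 1:
1 = 1·29 − 4·7
  = −4·94 + 13·29
So 29⁻¹ ≡ 13 (mod 94).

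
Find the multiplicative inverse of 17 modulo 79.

14

79 = 4×17 + 11
17 = 1×11 + 6
11 = 1×6 + 5
6 = 1×5 + 1
5 = 5×1 + 0
gcd(17, 79) = 1, so the inverse exists.
Back-substitute for 1:
1 = 1×6 − 1×5
  = −1×11 + 2×6
  = 2×17 − 3×11
  = −3×79 + 14×17
So 17⁻¹ ≡ 14 (mod 79).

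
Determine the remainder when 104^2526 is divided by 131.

64

104^1 ≡ 104 (mod 131)
104^2 ≡ 104^2 = 10816 ≡ 74 (mod 131)
104^4 ≡ 74^2 = 5476 ≡ 105 (mod 131)
104^8 ≡ 105^2 = 11025 ≡ 21 (mod 131)
104^16 ≡ 21^2 = 441 ≡ 48 (mod 131)
104^32 ≡ 48^2 = 2304 ≡ 77 (mod 131)
104^64 ≡ 77^2 = 5929 ≡ 34 (mod 131)
104^128 ≡ 34^2 = 1156 ≡ 108 (mod 131)
104^256 ≡ 108^2 = 11664 ≡ 5 (mod 131)
104^512 ≡ 5^2 = 25 (mod 131)
104^1024 ≡ 25^2 = 625 ≡ 101 (mod 131)
104^2048 ≡ 101^2 = 10201 ≡ 114 (mod 131)
104^2526 = 104^2048 × 104^256 × 104^128 × 104^64 × 104^16 × 104^8 × 104^4 × 104^2 ≡ 114 × 5 × 108 × 34 × 48 × 21 × 105 × 74 (mod 131).
Accumulate the product:
114 × 5 = 570 ≡ 46
46 × 108 = 4968 ≡ 121
121 × 34 = 4114 ≡ 53
53 × 48 = 2544 ≡ 55
55 × 21 = 1155 ≡ 107
107 × 105 = 11235 ≡ 100
100 × 74 = 7400 ≡ 64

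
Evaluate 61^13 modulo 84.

61

Using repeated squaring:
13 in binary is 1101, i.e. 13 = 8 + 4 + 1.
61^1 ≡ 61 (mod 84)
61^2 ≡ 61^2 = 3721 ≡ 25 (mod 84)
61^4 ≡ 25^2 = 625 ≡ 37 (mod 84)
61^8 ≡ 37^2 = 1369 ≡ 25 (mod 84)
61^13 = 61^8 * 61^4 * 61^1 ≡ 25 * 37 * 61 (mod 84).
Accumulate the product:
25 * 37 = 925 ≡ 1
1 * 61 = 61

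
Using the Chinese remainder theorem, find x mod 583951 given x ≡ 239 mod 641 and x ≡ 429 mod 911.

641⁻¹ mod 911: 641*442 ≡ 1 (mod 911), so 641⁻¹ ≡ 442.
x = 239 + 641*((429 − 239)*442 mod 911) = 239 + 641*168 = 107927.

107927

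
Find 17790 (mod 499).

17790 = 35×499 + 325, so 17790 ≡ 325 (mod 499).

325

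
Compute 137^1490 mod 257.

249

137^1 ≡ 137 (mod 257)
137^2 ≡ 137^2 = 18769 ≡ 8 (mod 257)
137^4 ≡ 8^2 = 64 (mod 257)
137^8 ≡ 64^2 = 4096 ≡ 241 (mod 257)
137^16 ≡ 241^2 = 58081 ≡ 256 (mod 257)
137^32 ≡ 256^2 = 65536 ≡ 1 (mod 257)
137^64 ≡ 1^2 = 1 (mod 257)
137^128 ≡ 1^2 = 1 (mod 257)
137^256 ≡ 1^2 = 1 (mod 257)
137^512 ≡ 1^2 = 1 (mod 257)
137^1024 ≡ 1^2 = 1 (mod 257)
137^1490 = 137^1024 × 137^256 × 137^128 × 137^64 × 137^16 × 137^2 ≡ 1 × 1 × 1 × 1 × 256 × 8 (mod 257).
Accumulate the product:
1 × 1 = 1
1 × 1 = 1
1 × 1 = 1
1 × 256 = 256
256 × 8 = 2048 ≡ 249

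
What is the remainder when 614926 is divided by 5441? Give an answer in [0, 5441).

614926 = 113*5441 + 93, so 614926 ≡ 93 (mod 5441).

93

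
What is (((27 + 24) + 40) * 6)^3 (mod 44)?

24

27 + 24 = 51 ≡ 7 (mod 44)
7 + 40 = 47 ≡ 3 (mod 44)
3 * 6 = 18
(18)^3 ≡ 24 (mod 44)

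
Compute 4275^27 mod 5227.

5080

4275^1 ≡ 4275 (mod 5227)
4275^2 ≡ 4275^2 = 18275625 ≡ 2033 (mod 5227)
4275^4 ≡ 2033^2 = 4133089 ≡ 3759 (mod 5227)
4275^8 ≡ 3759^2 = 14130081 ≡ 1500 (mod 5227)
4275^16 ≡ 1500^2 = 2250000 ≡ 2390 (mod 5227)
4275^27 = 4275^16 × 4275^8 × 4275^2 × 4275^1 ≡ 2390 × 1500 × 2033 × 4275 (mod 5227).
Accumulate the product:
2390 × 1500 = 3585000 ≡ 4505
4505 × 2033 = 9158665 ≡ 961
961 × 4275 = 4108275 ≡ 5080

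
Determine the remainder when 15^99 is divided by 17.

9

15^1 ≡ 15 (mod 17)
15^2 ≡ 15^2 = 225 ≡ 4 (mod 17)
15^4 ≡ 4^2 = 16 (mod 17)
15^8 ≡ 16^2 = 256 ≡ 1 (mod 17)
15^16 ≡ 1^2 = 1 (mod 17)
15^32 ≡ 1^2 = 1 (mod 17)
15^64 ≡ 1^2 = 1 (mod 17)
15^99 = 15^64 * 15^32 * 15^2 * 15^1 ≡ 1 * 1 * 4 * 15 (mod 17).
Accumulate the product:
1 * 1 = 1
1 * 4 = 4
4 * 15 = 60 ≡ 9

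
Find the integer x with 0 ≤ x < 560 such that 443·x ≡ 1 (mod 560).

560 = 1×443 + 117
443 = 3×117 + 92
117 = 1×92 + 25
92 = 3×25 + 17
25 = 1×17 + 8
17 = 2×8 + 1
8 = 8×1 + 0
gcd(443, 560) = 1, so the inverse exists.
Back-substitute for 1:
1 = 1×17 − 2×8
  = −2×25 + 3×17
  = 3×92 − 11×25
  = −11×117 + 14×92
  = 14×443 − 53×117
  = −53×560 + 67×443
So 443⁻¹ ≡ 67 (mod 560).

67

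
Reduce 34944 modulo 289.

34944 = 120·289 + 264, so 34944 ≡ 264 (mod 289).

264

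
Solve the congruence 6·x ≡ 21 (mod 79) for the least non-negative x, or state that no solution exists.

43

gcd(6, 79) = 1, so a unique solution mod 79 exists.
6⁻¹ ≡ 66 (mod 79).
x ≡ 66·21 ≡ 43 (mod 79).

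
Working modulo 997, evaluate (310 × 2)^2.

310 × 2 = 620
(620)^2 ≡ 555 (mod 997)

555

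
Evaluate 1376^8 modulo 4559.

1376^1 ≡ 1376 (mod 4559)
1376^2 ≡ 1376^2 = 1893376 ≡ 1391 (mod 4559)
1376^4 ≡ 1391^2 = 1934881 ≡ 1865 (mod 4559)
1376^8 ≡ 1865^2 = 3478225 ≡ 4267 (mod 4559)
So 1376^8 ≡ 4267 (mod 4559).

4267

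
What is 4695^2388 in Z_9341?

By square-and-multiply:
2388 in binary is 100101010100, i.e. 2388 = 2048 + 256 + 64 + 16 + 4.
4695^1 ≡ 4695 (mod 9341)
4695^2 ≡ 4695^2 = 22043025 ≡ 7606 (mod 9341)
4695^4 ≡ 7606^2 = 57851236 ≡ 2423 (mod 9341)
4695^8 ≡ 2423^2 = 5870929 ≡ 4781 (mod 9341)
4695^16 ≡ 4781^2 = 22857961 ≡ 534 (mod 9341)
4695^32 ≡ 534^2 = 285156 ≡ 4926 (mod 9341)
4695^64 ≡ 4926^2 = 24265476 ≡ 6899 (mod 9341)
4695^128 ≡ 6899^2 = 47596201 ≡ 3806 (mod 9341)
4695^256 ≡ 3806^2 = 14485636 ≡ 7086 (mod 9341)
4695^512 ≡ 7086^2 = 50211396 ≡ 3521 (mod 9341)
4695^1024 ≡ 3521^2 = 12397441 ≡ 1934 (mod 9341)
4695^2048 ≡ 1934^2 = 3740356 ≡ 3956 (mod 9341)
4695^2388 = 4695^2048 · 4695^256 · 4695^64 · 4695^16 · 4695^4 ≡ 3956 · 7086 · 6899 · 534 · 2423 (mod 9341).
Accumulate the product:
3956 · 7086 = 28032216 ≡ 9216
9216 · 6899 = 63581184 ≡ 6338
6338 · 534 = 3384492 ≡ 3050
3050 · 2423 = 7390150 ≡ 1419

1419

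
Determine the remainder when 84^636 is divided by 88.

Compute successive squares:
636 in binary is 1001111100, i.e. 636 = 512 + 64 + 32 + 16 + 8 + 4.
84^1 ≡ 84 (mod 88)
84^2 ≡ 84^2 = 7056 ≡ 16 (mod 88)
84^4 ≡ 16^2 = 256 ≡ 80 (mod 88)
84^8 ≡ 80^2 = 6400 ≡ 64 (mod 88)
84^16 ≡ 64^2 = 4096 ≡ 48 (mod 88)
84^32 ≡ 48^2 = 2304 ≡ 16 (mod 88)
84^64 ≡ 16^2 = 256 ≡ 80 (mod 88)
84^128 ≡ 80^2 = 6400 ≡ 64 (mod 88)
84^256 ≡ 64^2 = 4096 ≡ 48 (mod 88)
84^512 ≡ 48^2 = 2304 ≡ 16 (mod 88)
84^636 = 84^512 * 84^64 * 84^32 * 84^16 * 84^8 * 84^4 ≡ 16 * 80 * 16 * 48 * 64 * 80 (mod 88).
Accumulate the product:
16 * 80 = 1280 ≡ 48
48 * 16 = 768 ≡ 64
64 * 48 = 3072 ≡ 80
80 * 64 = 5120 ≡ 16
16 * 80 = 1280 ≡ 48

48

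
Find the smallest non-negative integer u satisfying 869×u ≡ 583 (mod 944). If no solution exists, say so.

gcd(869, 944) = 1, so a unique solution mod 944 exists.
869⁻¹ ≡ 365 (mod 944).
u ≡ 365×583 ≡ 395 (mod 944).

395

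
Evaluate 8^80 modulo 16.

0

Using repeated squaring:
80 in binary is 1010000, i.e. 80 = 64 + 16.
8^1 ≡ 8 (mod 16)
8^2 ≡ 8^2 = 64 ≡ 0 (mod 16)
8^4 ≡ 0^2 = 0 (mod 16)
8^8 ≡ 0^2 = 0 (mod 16)
8^16 ≡ 0^2 = 0 (mod 16)
8^32 ≡ 0^2 = 0 (mod 16)
8^64 ≡ 0^2 = 0 (mod 16)
8^80 = 8^64 * 8^16 ≡ 0 * 0 (mod 16).
0 * 0 = 0 ≡ 0 (mod 16).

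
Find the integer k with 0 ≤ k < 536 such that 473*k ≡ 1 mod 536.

Apply the Euclidean algorithm and back-substitute:
536 = 1·473 + 63
473 = 7·63 + 32
63 = 1·32 + 31
32 = 1·31 + 1
31 = 31·1 + 0
gcd(473, 536) = 1, so the inverse exists.
Bézout: 1 = −15·536 + 17·473.
So 473⁻¹ ≡ 17 (mod 536).

17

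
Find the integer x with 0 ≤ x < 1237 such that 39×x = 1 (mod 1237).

Apply the Euclidean algorithm and back-substitute:
1237 = 31×39 + 28
39 = 1×28 + 11
28 = 2×11 + 6
11 = 1×6 + 5
6 = 1×5 + 1
5 = 5×1 + 0
gcd(39, 1237) = 1, so the inverse exists.
Back-substitute for 1:
1 = 1×6 − 1×5
  = −1×11 + 2×6
  = 2×28 − 5×11
  = −5×39 + 7×28
  = 7×1237 − 222×39
So 39⁻¹ ≡ −222 ≡ 1015 (mod 1237).

1015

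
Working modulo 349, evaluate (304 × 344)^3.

304 × 344 = 104576 ≡ 225 (mod 349)
(225)^3 ≡ 312 (mod 349)

312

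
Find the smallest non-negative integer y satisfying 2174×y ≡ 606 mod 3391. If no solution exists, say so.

1532

gcd(2174, 3391) = 1, so a unique solution mod 3391 exists.
2174⁻¹ ≡ 2778 (mod 3391).
y ≡ 2778×606 ≡ 1532 (mod 3391).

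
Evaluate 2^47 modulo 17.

9

Compute successive squares:
2^1 ≡ 2 (mod 17)
2^2 ≡ 2^2 = 4 (mod 17)
2^4 ≡ 4^2 = 16 (mod 17)
2^8 ≡ 16^2 = 256 ≡ 1 (mod 17)
2^16 ≡ 1^2 = 1 (mod 17)
2^32 ≡ 1^2 = 1 (mod 17)
2^47 = 2^32 * 2^8 * 2^4 * 2^2 * 2^1 ≡ 1 * 1 * 16 * 4 * 2 (mod 17).
Accumulate the product:
1 * 1 = 1
1 * 16 = 16
16 * 4 = 64 ≡ 13
13 * 2 = 26 ≡ 9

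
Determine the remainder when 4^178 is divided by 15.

178 in binary is 10110010, i.e. 178 = 128 + 32 + 16 + 2.
4^1 ≡ 4 (mod 15)
4^2 ≡ 4^2 = 16 ≡ 1 (mod 15)
4^4 ≡ 1^2 = 1 (mod 15)
4^8 ≡ 1^2 = 1 (mod 15)
4^16 ≡ 1^2 = 1 (mod 15)
4^32 ≡ 1^2 = 1 (mod 15)
4^64 ≡ 1^2 = 1 (mod 15)
4^128 ≡ 1^2 = 1 (mod 15)
4^178 = 4^128 * 4^32 * 4^16 * 4^2 ≡ 1 * 1 * 1 * 1 (mod 15).
Accumulate the product:
1 * 1 = 1
1 * 1 = 1
1 * 1 = 1

1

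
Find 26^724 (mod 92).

724 in binary is 1011010100, i.e. 724 = 512 + 128 + 64 + 16 + 4.
26^1 ≡ 26 (mod 92)
26^2 ≡ 26^2 = 676 ≡ 32 (mod 92)
26^4 ≡ 32^2 = 1024 ≡ 12 (mod 92)
26^8 ≡ 12^2 = 144 ≡ 52 (mod 92)
26^16 ≡ 52^2 = 2704 ≡ 36 (mod 92)
26^32 ≡ 36^2 = 1296 ≡ 8 (mod 92)
26^64 ≡ 8^2 = 64 (mod 92)
26^128 ≡ 64^2 = 4096 ≡ 48 (mod 92)
26^256 ≡ 48^2 = 2304 ≡ 4 (mod 92)
26^512 ≡ 4^2 = 16 (mod 92)
26^724 = 26^512 × 26^128 × 26^64 × 26^16 × 26^4 ≡ 16 × 48 × 64 × 36 × 12 (mod 92).
Accumulate the product:
16 × 48 = 768 ≡ 32
32 × 64 = 2048 ≡ 24
24 × 36 = 864 ≡ 36
36 × 12 = 432 ≡ 64

64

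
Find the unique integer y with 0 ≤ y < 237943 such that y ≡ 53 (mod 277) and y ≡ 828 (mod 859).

2546

277⁻¹ mod 859: 277×276 ≡ 1 (mod 859), so 277⁻¹ ≡ 276.
y = 53 + 277×((828 − 53)×276 mod 859) = 53 + 277×9 = 2546.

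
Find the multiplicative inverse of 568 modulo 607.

Apply the Euclidean algorithm and back-substitute:
607 = 1·568 + 39
568 = 14·39 + 22
39 = 1·22 + 17
22 = 1·17 + 5
17 = 3·5 + 2
5 = 2·2 + 1
2 = 2·1 + 0
gcd(568, 607) = 1, so the inverse exists.
Back-substitute for 1:
1 = 1·5 − 2·2
  = −2·17 + 7·5
  = 7·22 − 9·17
  = −9·39 + 16·22
  = 16·568 − 233·39
  = −233·607 + 249·568
So 568⁻¹ ≡ 249 (mod 607).

249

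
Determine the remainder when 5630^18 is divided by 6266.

3706

18 in binary is 10010, i.e. 18 = 16 + 2.
5630^1 ≡ 5630 (mod 6266)
5630^2 ≡ 5630^2 = 31696900 ≡ 3472 (mod 6266)
5630^4 ≡ 3472^2 = 12054784 ≡ 5266 (mod 6266)
5630^8 ≡ 5266^2 = 27730756 ≡ 3706 (mod 6266)
5630^16 ≡ 3706^2 = 13734436 ≡ 5630 (mod 6266)
5630^18 = 5630^16 × 5630^2 ≡ 5630 × 3472 (mod 6266).
5630 × 3472 = 19547360 ≡ 3706 (mod 6266).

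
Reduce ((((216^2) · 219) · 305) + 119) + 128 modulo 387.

(216)^2 ≡ 216 (mod 387)
216 · 219 = 47304 ≡ 90 (mod 387)
90 · 305 = 27450 ≡ 360 (mod 387)
360 + 119 = 479 ≡ 92 (mod 387)
92 + 128 = 220

220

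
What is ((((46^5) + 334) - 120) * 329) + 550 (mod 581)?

81

(46)^5 ≡ 219 (mod 581)
219 + 334 = 553
553 - 120 = 433
433 * 329 = 142457 ≡ 112 (mod 581)
112 + 550 = 662 ≡ 81 (mod 581)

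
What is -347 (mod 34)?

-347 = -11×34 + 27, so -347 ≡ 27 (mod 34).

27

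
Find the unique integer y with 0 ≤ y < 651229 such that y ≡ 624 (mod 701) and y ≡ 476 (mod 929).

701⁻¹ mod 929: 701×656 ≡ 1 (mod 929), so 701⁻¹ ≡ 656.
y = 624 + 701×((476 − 624)×656 mod 929) = 624 + 701×457 = 320981.

320981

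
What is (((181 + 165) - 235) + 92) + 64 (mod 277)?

267

181 + 165 = 346 ≡ 69 (mod 277)
69 - 235 = -166 ≡ 111 (mod 277)
111 + 92 = 203
203 + 64 = 267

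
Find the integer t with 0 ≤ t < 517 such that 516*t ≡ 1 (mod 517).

By the extended Euclidean algorithm:
517 = 1*516 + 1
516 = 516*1 + 0
gcd(516, 517) = 1, so the inverse exists.
Back-substitute for 1:
1 = 1*517 − 1*516
So 516⁻¹ ≡ −1 ≡ 516 (mod 517).

516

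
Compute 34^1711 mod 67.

32

1711 in binary is 11010101111, i.e. 1711 = 1024 + 512 + 128 + 32 + 8 + 4 + 2 + 1.
34^1 ≡ 34 (mod 67)
34^2 ≡ 34^2 = 1156 ≡ 17 (mod 67)
34^4 ≡ 17^2 = 289 ≡ 21 (mod 67)
34^8 ≡ 21^2 = 441 ≡ 39 (mod 67)
34^16 ≡ 39^2 = 1521 ≡ 47 (mod 67)
34^32 ≡ 47^2 = 2209 ≡ 65 (mod 67)
34^64 ≡ 65^2 = 4225 ≡ 4 (mod 67)
34^128 ≡ 4^2 = 16 (mod 67)
34^256 ≡ 16^2 = 256 ≡ 55 (mod 67)
34^512 ≡ 55^2 = 3025 ≡ 10 (mod 67)
34^1024 ≡ 10^2 = 100 ≡ 33 (mod 67)
34^1711 = 34^1024 × 34^512 × 34^128 × 34^32 × 34^8 × 34^4 × 34^2 × 34^1 ≡ 33 × 10 × 16 × 65 × 39 × 21 × 17 × 34 (mod 67).
Accumulate the product:
33 × 10 = 330 ≡ 62
62 × 16 = 992 ≡ 54
54 × 65 = 3510 ≡ 26
26 × 39 = 1014 ≡ 9
9 × 21 = 189 ≡ 55
55 × 17 = 935 ≡ 64
64 × 34 = 2176 ≡ 32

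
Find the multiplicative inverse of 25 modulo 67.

59

Run the extended Euclidean algorithm:
67 = 2×25 + 17
25 = 1×17 + 8
17 = 2×8 + 1
8 = 8×1 + 0
gcd(25, 67) = 1, so the inverse exists.
Bézout: 1 = 3×67 − 8×25.
So 25⁻¹ ≡ −8 ≡ 59 (mod 67).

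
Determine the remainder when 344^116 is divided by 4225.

344^1 ≡ 344 (mod 4225)
344^2 ≡ 344^2 = 118336 ≡ 36 (mod 4225)
344^4 ≡ 36^2 = 1296 (mod 4225)
344^8 ≡ 1296^2 = 1679616 ≡ 2291 (mod 4225)
344^16 ≡ 2291^2 = 5248681 ≡ 1231 (mod 4225)
344^32 ≡ 1231^2 = 1515361 ≡ 2811 (mod 4225)
344^64 ≡ 2811^2 = 7901721 ≡ 971 (mod 4225)
344^116 = 344^64 * 344^32 * 344^16 * 344^4 ≡ 971 * 2811 * 1231 * 1296 (mod 4225).
Accumulate the product:
971 * 2811 = 2729481 ≡ 131
131 * 1231 = 161261 ≡ 711
711 * 1296 = 921456 ≡ 406

406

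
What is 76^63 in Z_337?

307

76^1 ≡ 76 (mod 337)
76^2 ≡ 76^2 = 5776 ≡ 47 (mod 337)
76^4 ≡ 47^2 = 2209 ≡ 187 (mod 337)
76^8 ≡ 187^2 = 34969 ≡ 258 (mod 337)
76^16 ≡ 258^2 = 66564 ≡ 175 (mod 337)
76^32 ≡ 175^2 = 30625 ≡ 295 (mod 337)
76^63 = 76^32 · 76^16 · 76^8 · 76^4 · 76^2 · 76^1 ≡ 295 · 175 · 258 · 187 · 47 · 76 (mod 337).
Accumulate the product:
295 · 175 = 51625 ≡ 64
64 · 258 = 16512 ≡ 336
336 · 187 = 62832 ≡ 150
150 · 47 = 7050 ≡ 310
310 · 76 = 23560 ≡ 307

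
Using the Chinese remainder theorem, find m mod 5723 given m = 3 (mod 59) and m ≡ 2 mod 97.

59⁻¹ mod 97: 59*74 ≡ 1 (mod 97), so 59⁻¹ ≡ 74.
m = 3 + 59*((2 − 3)*74 mod 97) = 3 + 59*23 = 1360.

1360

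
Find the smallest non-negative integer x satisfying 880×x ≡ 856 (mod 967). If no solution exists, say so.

168

gcd(880, 967) = 1, so a unique solution mod 967 exists.
880⁻¹ ≡ 678 (mod 967).
x ≡ 678×856 ≡ 168 (mod 967).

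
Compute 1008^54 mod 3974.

1008^1 ≡ 1008 (mod 3974)
1008^2 ≡ 1008^2 = 1016064 ≡ 2694 (mod 3974)
1008^4 ≡ 2694^2 = 7257636 ≡ 1112 (mod 3974)
1008^8 ≡ 1112^2 = 1236544 ≡ 630 (mod 3974)
1008^16 ≡ 630^2 = 396900 ≡ 3474 (mod 3974)
1008^32 ≡ 3474^2 = 12068676 ≡ 3612 (mod 3974)
1008^54 = 1008^32 * 1008^16 * 1008^4 * 1008^2 ≡ 3612 * 3474 * 1112 * 2694 (mod 3974).
Accumulate the product:
3612 * 3474 = 12548088 ≡ 2170
2170 * 1112 = 2413040 ≡ 822
822 * 2694 = 2214468 ≡ 950

950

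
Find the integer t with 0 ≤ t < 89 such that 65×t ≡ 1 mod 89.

63

Run the extended Euclidean algorithm:
89 = 1*65 + 24
65 = 2*24 + 17
24 = 1*17 + 7
17 = 2*7 + 3
7 = 2*3 + 1
3 = 3*1 + 0
gcd(65, 89) = 1, so the inverse exists.
Back-substitute for 1:
1 = 1*7 − 2*3
  = −2*17 + 5*7
  = 5*24 − 7*17
  = −7*65 + 19*24
  = 19*89 − 26*65
So 65⁻¹ ≡ −26 ≡ 63 (mod 89).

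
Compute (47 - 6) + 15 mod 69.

56

47 - 6 = 41
41 + 15 = 56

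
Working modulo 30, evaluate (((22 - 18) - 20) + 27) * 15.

22 - 18 = 4
4 - 20 = -16 ≡ 14 (mod 30)
14 + 27 = 41 ≡ 11 (mod 30)
11 * 15 = 165 ≡ 15 (mod 30)

15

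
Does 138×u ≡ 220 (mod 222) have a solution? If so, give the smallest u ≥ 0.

gcd(138, 222) = 6, and 6 does not divide 220.
So the congruence has no solution.

no solution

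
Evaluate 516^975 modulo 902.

Compute successive squares:
975 in binary is 1111001111, i.e. 975 = 512 + 256 + 128 + 64 + 8 + 4 + 2 + 1.
516^1 ≡ 516 (mod 902)
516^2 ≡ 516^2 = 266256 ≡ 166 (mod 902)
516^4 ≡ 166^2 = 27556 ≡ 496 (mod 902)
516^8 ≡ 496^2 = 246016 ≡ 672 (mod 902)
516^16 ≡ 672^2 = 451584 ≡ 584 (mod 902)
516^32 ≡ 584^2 = 341056 ≡ 100 (mod 902)
516^64 ≡ 100^2 = 10000 ≡ 78 (mod 902)
516^128 ≡ 78^2 = 6084 ≡ 672 (mod 902)
516^256 ≡ 672^2 = 451584 ≡ 584 (mod 902)
516^512 ≡ 584^2 = 341056 ≡ 100 (mod 902)
516^975 = 516^512 * 516^256 * 516^128 * 516^64 * 516^8 * 516^4 * 516^2 * 516^1 ≡ 100 * 584 * 672 * 78 * 672 * 496 * 166 * 516 (mod 902).
Accumulate the product:
100 * 584 = 58400 ≡ 672
672 * 672 = 451584 ≡ 584
584 * 78 = 45552 ≡ 452
452 * 672 = 303744 ≡ 672
672 * 496 = 333312 ≡ 474
474 * 166 = 78684 ≡ 210
210 * 516 = 108360 ≡ 120

120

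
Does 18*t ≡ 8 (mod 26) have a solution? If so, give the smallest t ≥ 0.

12

gcd(18, 26) = 2, and 2 | 8, so solutions exist.
Divide through by 2: 9*t mod 13 = 4.
9⁻¹ ≡ 3 (mod 13).
t ≡ 3*4 ≡ 12 (mod 13).
The smallest non-negative solution is t = 12.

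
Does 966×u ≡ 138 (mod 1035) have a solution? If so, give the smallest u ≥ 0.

gcd(966, 1035) = 69, and 69 | 138, so solutions exist.
Divide through by 69: 14×u = 2 (mod 15).
14⁻¹ ≡ 14 (mod 15).
u ≡ 14×2 ≡ 13 (mod 15).
The smallest non-negative solution is u = 13.

13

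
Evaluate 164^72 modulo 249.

164^1 ≡ 164 (mod 249)
164^2 ≡ 164^2 = 26896 ≡ 4 (mod 249)
164^4 ≡ 4^2 = 16 (mod 249)
164^8 ≡ 16^2 = 256 ≡ 7 (mod 249)
164^16 ≡ 7^2 = 49 (mod 249)
164^32 ≡ 49^2 = 2401 ≡ 160 (mod 249)
164^64 ≡ 160^2 = 25600 ≡ 202 (mod 249)
164^72 = 164^64 · 164^8 ≡ 202 · 7 (mod 249).
202 · 7 = 1414 ≡ 169 (mod 249).

169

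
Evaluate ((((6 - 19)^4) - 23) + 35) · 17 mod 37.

6 - 19 = -13 ≡ 24 (mod 37)
(24)^4 ≡ 34 (mod 37)
34 - 23 = 11
11 + 35 = 46 ≡ 9 (mod 37)
9 · 17 = 153 ≡ 5 (mod 37)

5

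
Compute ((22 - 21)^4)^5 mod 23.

22 - 21 = 1
(1)^4 ≡ 1 (mod 23)
(1)^5 ≡ 1 (mod 23)

1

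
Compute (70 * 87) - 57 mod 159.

70 * 87 = 6090 ≡ 48 (mod 159)
48 - 57 = -9 ≡ 150 (mod 159)

150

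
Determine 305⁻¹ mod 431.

366

Run the extended Euclidean algorithm:
431 = 1·305 + 126
305 = 2·126 + 53
126 = 2·53 + 20
53 = 2·20 + 13
20 = 1·13 + 7
13 = 1·7 + 6
7 = 1·6 + 1
6 = 6·1 + 0
gcd(305, 431) = 1, so the inverse exists.
Back-substitute for 1:
1 = 1·7 − 1·6
  = −1·13 + 2·7
  = 2·20 − 3·13
  = −3·53 + 8·20
  = 8·126 − 19·53
  = −19·305 + 46·126
  = 46·431 − 65·305
So 305⁻¹ ≡ −65 ≡ 366 (mod 431).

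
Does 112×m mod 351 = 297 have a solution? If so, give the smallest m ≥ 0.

81

gcd(112, 351) = 1, so a unique solution mod 351 exists.
112⁻¹ ≡ 304 (mod 351).
m ≡ 304×297 ≡ 81 (mod 351).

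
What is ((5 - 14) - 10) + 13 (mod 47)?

41

5 - 14 = -9 ≡ 38 (mod 47)
38 - 10 = 28
28 + 13 = 41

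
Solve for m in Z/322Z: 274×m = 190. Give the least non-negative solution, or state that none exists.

43

gcd(274, 322) = 2, and 2 | 190, so solutions exist.
Divide through by 2: 137×m = 95 (mod 161).
137⁻¹ ≡ 114 (mod 161).
m ≡ 114×95 ≡ 43 (mod 161).
The smallest non-negative solution is m = 43.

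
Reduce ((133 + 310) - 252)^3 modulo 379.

133 + 310 = 443 ≡ 64 (mod 379)
64 - 252 = -188 ≡ 191 (mod 379)
(191)^3 ≡ 335 (mod 379)

335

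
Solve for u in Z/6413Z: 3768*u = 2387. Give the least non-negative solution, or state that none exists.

5258

gcd(3768, 6413) = 1, so a unique solution mod 6413 exists.
3768⁻¹ ≡ 1993 (mod 6413).
u ≡ 1993*2387 ≡ 5258 (mod 6413).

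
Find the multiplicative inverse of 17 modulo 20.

13

Run the extended Euclidean algorithm:
20 = 1×17 + 3
17 = 5×3 + 2
3 = 1×2 + 1
2 = 2×1 + 0
gcd(17, 20) = 1, so the inverse exists.
Bézout: 1 = 6×20 − 7×17.
So 17⁻¹ ≡ −7 ≡ 13 (mod 20).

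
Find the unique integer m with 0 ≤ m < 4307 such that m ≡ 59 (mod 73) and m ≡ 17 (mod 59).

4147

73⁻¹ mod 59: 73*38 ≡ 1 (mod 59), so 73⁻¹ ≡ 38.
m = 59 + 73*((17 − 59)*38 mod 59) = 59 + 73*56 = 4147.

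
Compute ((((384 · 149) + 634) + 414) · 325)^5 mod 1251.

679

384 · 149 = 57216 ≡ 921 (mod 1251)
921 + 634 = 1555 ≡ 304 (mod 1251)
304 + 414 = 718
718 · 325 = 233350 ≡ 664 (mod 1251)
(664)^5 ≡ 679 (mod 1251)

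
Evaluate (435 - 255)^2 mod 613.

435 - 255 = 180
(180)^2 ≡ 524 (mod 613)

524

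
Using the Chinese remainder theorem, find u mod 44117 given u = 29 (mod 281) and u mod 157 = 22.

281⁻¹ mod 157: 281×19 ≡ 1 (mod 157), so 281⁻¹ ≡ 19.
u = 29 + 281×((22 − 29)×19 mod 157) = 29 + 281×24 = 6773.

6773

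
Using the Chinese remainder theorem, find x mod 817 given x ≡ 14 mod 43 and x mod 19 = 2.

401

43⁻¹ mod 19: 43*4 ≡ 1 (mod 19), so 43⁻¹ ≡ 4.
x = 14 + 43*((2 − 14)*4 mod 19) = 14 + 43*9 = 401.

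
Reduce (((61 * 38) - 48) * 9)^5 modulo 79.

54

61 * 38 = 2318 ≡ 27 (mod 79)
27 - 48 = -21 ≡ 58 (mod 79)
58 * 9 = 522 ≡ 48 (mod 79)
(48)^5 ≡ 54 (mod 79)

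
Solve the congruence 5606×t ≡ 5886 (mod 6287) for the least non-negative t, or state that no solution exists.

2484

gcd(5606, 6287) = 1, so a unique solution mod 6287 exists.
5606⁻¹ ≡ 1154 (mod 6287).
t ≡ 1154×5886 ≡ 2484 (mod 6287).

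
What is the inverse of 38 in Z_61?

53

61 = 1·38 + 23
38 = 1·23 + 15
23 = 1·15 + 8
15 = 1·8 + 7
8 = 1·7 + 1
7 = 7·1 + 0
gcd(38, 61) = 1, so the inverse exists.
Bézout: 1 = 5·61 − 8·38.
So 38⁻¹ ≡ −8 ≡ 53 (mod 61).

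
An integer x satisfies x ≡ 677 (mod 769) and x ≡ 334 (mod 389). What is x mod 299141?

162936

769⁻¹ mod 389: 769·216 ≡ 1 (mod 389), so 769⁻¹ ≡ 216.
x = 677 + 769·((334 − 677)·216 mod 389) = 677 + 769·211 = 162936.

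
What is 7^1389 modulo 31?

8

By square-and-multiply:
1389 in binary is 10101101101, i.e. 1389 = 1024 + 256 + 64 + 32 + 8 + 4 + 1.
7^1 ≡ 7 (mod 31)
7^2 ≡ 7^2 = 49 ≡ 18 (mod 31)
7^4 ≡ 18^2 = 324 ≡ 14 (mod 31)
7^8 ≡ 14^2 = 196 ≡ 10 (mod 31)
7^16 ≡ 10^2 = 100 ≡ 7 (mod 31)
7^32 ≡ 7^2 = 49 ≡ 18 (mod 31)
7^64 ≡ 18^2 = 324 ≡ 14 (mod 31)
7^128 ≡ 14^2 = 196 ≡ 10 (mod 31)
7^256 ≡ 10^2 = 100 ≡ 7 (mod 31)
7^512 ≡ 7^2 = 49 ≡ 18 (mod 31)
7^1024 ≡ 18^2 = 324 ≡ 14 (mod 31)
7^1389 = 7^1024 · 7^256 · 7^64 · 7^32 · 7^8 · 7^4 · 7^1 ≡ 14 · 7 · 14 · 18 · 10 · 14 · 7 (mod 31).
Accumulate the product:
14 · 7 = 98 ≡ 5
5 · 14 = 70 ≡ 8
8 · 18 = 144 ≡ 20
20 · 10 = 200 ≡ 14
14 · 14 = 196 ≡ 10
10 · 7 = 70 ≡ 8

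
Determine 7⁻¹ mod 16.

Run the extended Euclidean algorithm:
16 = 2*7 + 2
7 = 3*2 + 1
2 = 2*1 + 0
gcd(7, 16) = 1, so the inverse exists.
Back-substitute for 1:
1 = 1*7 − 3*2
  = −3*16 + 7*7
So 7⁻¹ ≡ 7 (mod 16).

7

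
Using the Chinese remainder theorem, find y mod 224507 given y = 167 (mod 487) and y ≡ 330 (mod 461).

11855

487⁻¹ mod 461: 487·266 ≡ 1 (mod 461), so 487⁻¹ ≡ 266.
y = 167 + 487·((330 − 167)·266 mod 461) = 167 + 487·24 = 11855.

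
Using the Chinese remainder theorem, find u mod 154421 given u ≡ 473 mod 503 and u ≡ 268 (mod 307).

125217

503⁻¹ mod 307: 503*177 ≡ 1 (mod 307), so 503⁻¹ ≡ 177.
u = 473 + 503*((268 − 473)*177 mod 307) = 473 + 503*248 = 125217.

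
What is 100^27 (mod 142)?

90

Compute successive squares:
27 in binary is 11011, i.e. 27 = 16 + 8 + 2 + 1.
100^1 ≡ 100 (mod 142)
100^2 ≡ 100^2 = 10000 ≡ 60 (mod 142)
100^4 ≡ 60^2 = 3600 ≡ 50 (mod 142)
100^8 ≡ 50^2 = 2500 ≡ 86 (mod 142)
100^16 ≡ 86^2 = 7396 ≡ 12 (mod 142)
100^27 = 100^16 * 100^8 * 100^2 * 100^1 ≡ 12 * 86 * 60 * 100 (mod 142).
Accumulate the product:
12 * 86 = 1032 ≡ 38
38 * 60 = 2280 ≡ 8
8 * 100 = 800 ≡ 90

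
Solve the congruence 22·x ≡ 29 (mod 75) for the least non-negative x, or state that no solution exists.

gcd(22, 75) = 1, so a unique solution mod 75 exists.
22⁻¹ ≡ 58 (mod 75).
x ≡ 58·29 ≡ 32 (mod 75).

32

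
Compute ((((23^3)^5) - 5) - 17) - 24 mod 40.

1

(23)^3 ≡ 7 (mod 40)
(7)^5 ≡ 7 (mod 40)
7 - 5 = 2
2 - 17 = -15 ≡ 25 (mod 40)
25 - 24 = 1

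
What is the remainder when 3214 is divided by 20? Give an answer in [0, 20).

3214 = 160×20 + 14, so 3214 ≡ 14 (mod 20).

14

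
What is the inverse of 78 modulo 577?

37

577 = 7×78 + 31
78 = 2×31 + 16
31 = 1×16 + 15
16 = 1×15 + 1
15 = 15×1 + 0
gcd(78, 577) = 1, so the inverse exists.
Back-substitute for 1:
1 = 1×16 − 1×15
  = −1×31 + 2×16
  = 2×78 − 5×31
  = −5×577 + 37×78
So 78⁻¹ ≡ 37 (mod 577).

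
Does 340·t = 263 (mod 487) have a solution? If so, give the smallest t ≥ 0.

gcd(340, 487) = 1, so a unique solution mod 487 exists.
340⁻¹ ≡ 53 (mod 487).
t ≡ 53·263 ≡ 303 (mod 487).

303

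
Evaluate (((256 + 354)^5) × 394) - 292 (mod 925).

256 + 354 = 610
(610)^5 ≡ 200 (mod 925)
200 × 394 = 78800 ≡ 175 (mod 925)
175 - 292 = -117 ≡ 808 (mod 925)

808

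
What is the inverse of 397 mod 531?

Run the extended Euclidean algorithm:
531 = 1×397 + 134
397 = 2×134 + 129
134 = 1×129 + 5
129 = 25×5 + 4
5 = 1×4 + 1
4 = 4×1 + 0
gcd(397, 531) = 1, so the inverse exists.
Bézout: 1 = 80×531 − 107×397.
So 397⁻¹ ≡ −107 ≡ 424 (mod 531).

424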